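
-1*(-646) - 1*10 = 636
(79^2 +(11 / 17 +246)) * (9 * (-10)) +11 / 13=-129039113 / 221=-583887.39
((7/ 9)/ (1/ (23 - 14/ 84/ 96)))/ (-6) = -92729/ 31104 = -2.98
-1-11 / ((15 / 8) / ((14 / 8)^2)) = -569 / 30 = -18.97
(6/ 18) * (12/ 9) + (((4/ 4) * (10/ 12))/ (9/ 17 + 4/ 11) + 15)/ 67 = 0.68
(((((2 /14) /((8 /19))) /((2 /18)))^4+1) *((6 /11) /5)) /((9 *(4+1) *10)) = 864870577 /40567296000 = 0.02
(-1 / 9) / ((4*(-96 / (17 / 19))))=17 / 65664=0.00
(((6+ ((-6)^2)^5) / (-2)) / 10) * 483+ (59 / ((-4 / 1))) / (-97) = -2832901092587 / 1940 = -1460258295.15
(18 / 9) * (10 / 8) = 5 / 2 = 2.50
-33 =-33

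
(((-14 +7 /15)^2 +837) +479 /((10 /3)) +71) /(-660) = -1.87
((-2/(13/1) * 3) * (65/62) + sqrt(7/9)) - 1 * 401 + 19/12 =-148763/372 + sqrt(7)/3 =-399.02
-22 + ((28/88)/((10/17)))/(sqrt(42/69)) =-22 + 17 * sqrt(322)/440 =-21.31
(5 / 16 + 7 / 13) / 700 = 177 / 145600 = 0.00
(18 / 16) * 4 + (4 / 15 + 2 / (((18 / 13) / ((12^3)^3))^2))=833211726753630781583 / 30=27773724225121026052.77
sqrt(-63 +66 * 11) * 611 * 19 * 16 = 185744 * sqrt(663) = 4782682.58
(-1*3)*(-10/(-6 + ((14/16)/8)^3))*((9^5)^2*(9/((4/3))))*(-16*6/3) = 5922976672902021120/1572521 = 3766548537604.28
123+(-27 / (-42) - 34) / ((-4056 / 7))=998243 / 8112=123.06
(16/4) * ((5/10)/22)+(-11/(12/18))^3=-395299/88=-4492.03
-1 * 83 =-83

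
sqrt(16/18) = 0.94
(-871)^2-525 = 758116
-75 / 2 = -37.50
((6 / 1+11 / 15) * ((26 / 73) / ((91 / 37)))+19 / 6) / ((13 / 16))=507944 / 99645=5.10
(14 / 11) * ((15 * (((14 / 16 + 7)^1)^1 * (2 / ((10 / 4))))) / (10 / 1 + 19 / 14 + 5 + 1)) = 6.93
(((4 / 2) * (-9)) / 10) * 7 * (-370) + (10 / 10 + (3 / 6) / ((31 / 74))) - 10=4654.19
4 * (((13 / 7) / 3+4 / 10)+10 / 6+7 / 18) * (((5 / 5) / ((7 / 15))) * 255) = 329290 / 49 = 6720.20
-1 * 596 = -596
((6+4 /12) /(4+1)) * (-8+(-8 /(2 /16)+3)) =-437 /5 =-87.40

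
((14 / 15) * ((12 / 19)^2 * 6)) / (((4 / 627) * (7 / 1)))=4752 / 95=50.02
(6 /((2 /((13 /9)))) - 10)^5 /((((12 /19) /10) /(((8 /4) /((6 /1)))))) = -134886415 /4374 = -30838.23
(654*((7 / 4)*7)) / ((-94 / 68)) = -272391 / 47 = -5795.55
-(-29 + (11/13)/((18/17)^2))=118969/4212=28.25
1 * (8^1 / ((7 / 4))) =32 / 7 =4.57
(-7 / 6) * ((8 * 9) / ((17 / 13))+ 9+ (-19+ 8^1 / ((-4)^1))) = -854 / 17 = -50.24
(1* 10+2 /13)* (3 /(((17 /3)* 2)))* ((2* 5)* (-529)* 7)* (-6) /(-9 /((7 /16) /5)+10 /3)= -25195212 /4199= -6000.29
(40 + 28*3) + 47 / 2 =295 / 2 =147.50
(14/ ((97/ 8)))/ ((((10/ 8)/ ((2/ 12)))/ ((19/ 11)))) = 4256/ 16005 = 0.27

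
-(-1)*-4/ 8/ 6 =-1/ 12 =-0.08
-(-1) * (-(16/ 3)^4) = -65536/ 81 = -809.09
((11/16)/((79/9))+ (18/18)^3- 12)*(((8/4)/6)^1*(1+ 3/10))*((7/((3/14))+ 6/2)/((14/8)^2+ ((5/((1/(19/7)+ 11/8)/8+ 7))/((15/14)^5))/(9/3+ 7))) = -2844156048215625/52427344527026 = -54.25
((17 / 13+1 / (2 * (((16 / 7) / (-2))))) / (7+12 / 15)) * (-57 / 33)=-17195 / 89232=-0.19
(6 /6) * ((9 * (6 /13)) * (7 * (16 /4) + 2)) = 1620 /13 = 124.62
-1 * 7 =-7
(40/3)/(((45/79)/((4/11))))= 2528/297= 8.51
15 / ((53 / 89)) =1335 / 53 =25.19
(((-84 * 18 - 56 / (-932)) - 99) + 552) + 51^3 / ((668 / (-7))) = -381171425 / 155644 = -2449.00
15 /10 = 3 /2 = 1.50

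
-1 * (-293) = 293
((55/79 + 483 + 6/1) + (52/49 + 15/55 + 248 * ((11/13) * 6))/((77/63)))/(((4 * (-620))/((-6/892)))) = 0.00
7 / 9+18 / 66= 104 / 99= 1.05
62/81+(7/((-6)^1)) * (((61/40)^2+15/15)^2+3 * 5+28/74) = -461552775713/15344640000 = -30.08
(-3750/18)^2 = 390625/9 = 43402.78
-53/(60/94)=-2491/30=-83.03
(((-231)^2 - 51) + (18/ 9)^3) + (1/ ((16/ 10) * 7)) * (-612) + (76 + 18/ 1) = 747003/ 14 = 53357.36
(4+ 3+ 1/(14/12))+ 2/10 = 282/35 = 8.06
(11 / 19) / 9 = 11 / 171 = 0.06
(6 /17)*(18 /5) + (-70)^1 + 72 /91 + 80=12.06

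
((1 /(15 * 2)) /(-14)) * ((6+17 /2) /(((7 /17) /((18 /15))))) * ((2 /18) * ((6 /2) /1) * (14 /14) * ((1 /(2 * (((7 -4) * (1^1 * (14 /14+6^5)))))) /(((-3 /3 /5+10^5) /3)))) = -493 /22864334271240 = -0.00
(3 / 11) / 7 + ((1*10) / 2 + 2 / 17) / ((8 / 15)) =100893 / 10472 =9.63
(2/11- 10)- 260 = -269.82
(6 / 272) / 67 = 3 / 9112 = 0.00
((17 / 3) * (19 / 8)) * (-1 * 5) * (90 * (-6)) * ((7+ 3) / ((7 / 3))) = 1090125 / 7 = 155732.14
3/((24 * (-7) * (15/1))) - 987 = -829081/840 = -987.00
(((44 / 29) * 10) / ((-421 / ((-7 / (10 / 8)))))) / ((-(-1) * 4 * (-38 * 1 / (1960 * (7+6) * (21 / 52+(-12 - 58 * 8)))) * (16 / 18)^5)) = 27549329550435 / 950153216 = 28994.62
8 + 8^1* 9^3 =5840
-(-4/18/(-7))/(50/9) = -1/175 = -0.01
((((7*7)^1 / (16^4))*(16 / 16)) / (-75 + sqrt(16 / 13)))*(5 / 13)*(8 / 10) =-0.00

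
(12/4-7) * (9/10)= -18/5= -3.60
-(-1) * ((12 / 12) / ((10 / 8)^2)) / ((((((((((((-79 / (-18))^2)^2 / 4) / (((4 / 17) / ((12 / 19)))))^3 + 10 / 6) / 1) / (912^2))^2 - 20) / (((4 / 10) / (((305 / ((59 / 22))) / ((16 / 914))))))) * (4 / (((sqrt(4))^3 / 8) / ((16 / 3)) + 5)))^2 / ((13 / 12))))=0.00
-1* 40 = -40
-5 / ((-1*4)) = 5 / 4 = 1.25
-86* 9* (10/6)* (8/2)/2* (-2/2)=2580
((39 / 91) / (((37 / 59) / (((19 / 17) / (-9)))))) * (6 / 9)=-2242 / 39627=-0.06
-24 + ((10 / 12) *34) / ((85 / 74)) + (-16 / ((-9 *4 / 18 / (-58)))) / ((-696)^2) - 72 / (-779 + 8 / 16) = 136939 / 180612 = 0.76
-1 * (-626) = 626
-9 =-9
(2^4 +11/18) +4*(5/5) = 371/18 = 20.61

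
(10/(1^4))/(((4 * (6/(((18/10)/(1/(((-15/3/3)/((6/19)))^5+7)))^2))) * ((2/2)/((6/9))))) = 59669173238940595201/3967185807360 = 15040680.25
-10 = -10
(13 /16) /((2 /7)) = 91 /32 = 2.84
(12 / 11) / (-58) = -0.02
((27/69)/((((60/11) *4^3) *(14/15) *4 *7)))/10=99/23080960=0.00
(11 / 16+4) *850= 31875 / 8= 3984.38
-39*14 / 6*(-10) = 910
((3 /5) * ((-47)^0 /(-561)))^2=1 /874225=0.00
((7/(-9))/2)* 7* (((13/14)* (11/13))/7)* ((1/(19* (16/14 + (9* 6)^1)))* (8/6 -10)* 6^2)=1001/11001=0.09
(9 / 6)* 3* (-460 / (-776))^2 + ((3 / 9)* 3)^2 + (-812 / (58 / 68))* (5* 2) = -9517.42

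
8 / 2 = 4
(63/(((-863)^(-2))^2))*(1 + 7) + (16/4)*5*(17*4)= 279559155135304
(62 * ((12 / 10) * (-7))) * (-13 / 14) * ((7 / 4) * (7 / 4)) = 59241 / 40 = 1481.02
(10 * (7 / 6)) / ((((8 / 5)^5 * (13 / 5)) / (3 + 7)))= 2734375 / 638976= 4.28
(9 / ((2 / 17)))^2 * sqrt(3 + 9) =23409 * sqrt(3) / 2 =20272.79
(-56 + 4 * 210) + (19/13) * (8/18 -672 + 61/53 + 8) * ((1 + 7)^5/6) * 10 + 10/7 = -6885046146946/130221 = -52872011.02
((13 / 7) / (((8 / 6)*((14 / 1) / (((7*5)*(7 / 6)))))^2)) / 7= 325 / 256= 1.27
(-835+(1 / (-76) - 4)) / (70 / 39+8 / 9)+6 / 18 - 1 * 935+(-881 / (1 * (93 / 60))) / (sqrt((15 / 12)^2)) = -3777342133 / 2219352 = -1702.00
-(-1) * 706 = 706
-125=-125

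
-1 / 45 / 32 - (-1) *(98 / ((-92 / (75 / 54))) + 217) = 793113 / 3680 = 215.52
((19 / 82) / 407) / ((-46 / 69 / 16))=-228 / 16687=-0.01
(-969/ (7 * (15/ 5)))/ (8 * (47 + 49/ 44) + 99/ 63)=-0.12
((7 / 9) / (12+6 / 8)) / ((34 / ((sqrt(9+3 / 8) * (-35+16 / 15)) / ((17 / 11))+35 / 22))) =-0.12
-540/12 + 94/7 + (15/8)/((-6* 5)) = -3543/112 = -31.63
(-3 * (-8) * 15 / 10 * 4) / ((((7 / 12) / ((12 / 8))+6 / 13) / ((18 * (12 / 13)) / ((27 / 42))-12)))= 466560 / 199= 2344.52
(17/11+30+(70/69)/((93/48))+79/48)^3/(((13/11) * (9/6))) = 75730723570056593375/3503067608561664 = 21618.40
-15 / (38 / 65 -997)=325 / 21589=0.02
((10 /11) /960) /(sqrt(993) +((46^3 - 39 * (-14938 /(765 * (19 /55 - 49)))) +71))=75582578757027 /7773309406762836095984 - 388035387 * sqrt(993) /3886654703381418047992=0.00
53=53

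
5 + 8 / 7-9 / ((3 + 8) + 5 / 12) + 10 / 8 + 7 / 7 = 29171 / 3836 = 7.60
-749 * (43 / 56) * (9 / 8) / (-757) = 41409 / 48448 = 0.85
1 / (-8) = -1 / 8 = -0.12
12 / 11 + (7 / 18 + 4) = 5.48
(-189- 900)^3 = -1291467969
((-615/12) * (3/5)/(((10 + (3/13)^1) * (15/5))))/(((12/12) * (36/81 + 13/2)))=-4797/33250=-0.14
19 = 19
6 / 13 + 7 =97 / 13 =7.46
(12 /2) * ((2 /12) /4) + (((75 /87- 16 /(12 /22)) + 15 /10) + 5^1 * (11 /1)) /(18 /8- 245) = 45461 /337908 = 0.13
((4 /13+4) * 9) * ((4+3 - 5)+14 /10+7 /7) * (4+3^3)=343728 /65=5288.12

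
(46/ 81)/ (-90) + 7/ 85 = 4712/ 61965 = 0.08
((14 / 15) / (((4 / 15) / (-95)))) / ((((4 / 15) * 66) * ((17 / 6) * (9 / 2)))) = -3325 / 2244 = -1.48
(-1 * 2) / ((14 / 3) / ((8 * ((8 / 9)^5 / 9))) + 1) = -262144 / 1371101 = -0.19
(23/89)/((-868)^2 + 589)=23/67107157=0.00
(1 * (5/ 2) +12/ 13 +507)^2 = 176119441/ 676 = 260531.72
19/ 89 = 0.21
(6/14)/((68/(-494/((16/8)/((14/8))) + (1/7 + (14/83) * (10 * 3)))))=-2977371/1106224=-2.69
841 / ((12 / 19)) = 15979 / 12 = 1331.58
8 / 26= 4 / 13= 0.31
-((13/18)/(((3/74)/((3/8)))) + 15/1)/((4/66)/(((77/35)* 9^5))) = -3717744723/80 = -46471809.04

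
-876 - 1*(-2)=-874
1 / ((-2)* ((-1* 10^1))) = 1 / 20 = 0.05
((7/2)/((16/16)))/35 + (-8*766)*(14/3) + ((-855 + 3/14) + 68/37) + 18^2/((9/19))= -111756614/3885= -28766.18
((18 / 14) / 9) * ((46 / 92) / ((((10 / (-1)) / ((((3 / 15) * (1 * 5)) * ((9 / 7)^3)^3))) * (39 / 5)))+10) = 20854735477 / 14688712948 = 1.42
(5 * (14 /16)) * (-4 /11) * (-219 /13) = 7665 /286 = 26.80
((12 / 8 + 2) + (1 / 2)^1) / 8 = 1 / 2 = 0.50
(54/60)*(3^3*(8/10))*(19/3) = 3078/25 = 123.12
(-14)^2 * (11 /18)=1078 /9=119.78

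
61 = 61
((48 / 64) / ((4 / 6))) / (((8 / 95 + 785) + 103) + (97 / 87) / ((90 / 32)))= 669465 / 528717056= 0.00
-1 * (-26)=26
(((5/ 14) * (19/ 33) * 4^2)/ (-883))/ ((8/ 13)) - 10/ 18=-343660/ 611919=-0.56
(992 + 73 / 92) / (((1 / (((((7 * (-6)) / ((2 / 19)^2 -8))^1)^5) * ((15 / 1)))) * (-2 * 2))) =-2041175209585066420365 / 136516114989568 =-14951899.34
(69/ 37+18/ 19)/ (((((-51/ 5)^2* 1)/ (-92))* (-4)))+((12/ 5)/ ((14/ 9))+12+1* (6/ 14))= 14.59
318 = 318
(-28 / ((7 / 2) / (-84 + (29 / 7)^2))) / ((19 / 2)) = 52400 / 931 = 56.28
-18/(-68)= 9/34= 0.26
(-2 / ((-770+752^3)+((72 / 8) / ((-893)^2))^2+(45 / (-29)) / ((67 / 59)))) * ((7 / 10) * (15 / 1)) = -8649214668281201 / 175149989433254934243854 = -0.00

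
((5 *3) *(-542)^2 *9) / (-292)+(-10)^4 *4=-6994535 / 73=-95815.55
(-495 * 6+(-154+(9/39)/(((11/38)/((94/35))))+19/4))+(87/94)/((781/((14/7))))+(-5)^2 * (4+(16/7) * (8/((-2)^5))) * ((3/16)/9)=-208124430487/66806740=-3115.32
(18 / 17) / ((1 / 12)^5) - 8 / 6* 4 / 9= 120932080 / 459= 263468.58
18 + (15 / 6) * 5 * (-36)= -432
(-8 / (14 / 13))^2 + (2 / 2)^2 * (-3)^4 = 6673 / 49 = 136.18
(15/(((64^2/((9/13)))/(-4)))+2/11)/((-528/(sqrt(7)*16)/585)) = -8.05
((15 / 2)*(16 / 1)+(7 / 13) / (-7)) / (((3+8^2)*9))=1559 / 7839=0.20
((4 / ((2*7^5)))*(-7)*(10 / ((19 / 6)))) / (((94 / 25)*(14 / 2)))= -1500 / 15008651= -0.00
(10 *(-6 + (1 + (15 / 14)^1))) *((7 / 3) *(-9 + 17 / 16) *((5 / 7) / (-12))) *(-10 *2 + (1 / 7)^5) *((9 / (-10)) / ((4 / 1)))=-11739654575 / 60236288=-194.89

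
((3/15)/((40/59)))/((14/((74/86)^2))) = 80771/5177200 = 0.02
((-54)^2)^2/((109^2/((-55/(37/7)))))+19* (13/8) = -26080832021/3516776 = -7416.12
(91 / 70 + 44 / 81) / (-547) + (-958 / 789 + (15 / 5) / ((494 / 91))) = -0.66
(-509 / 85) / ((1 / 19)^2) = -183749 / 85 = -2161.75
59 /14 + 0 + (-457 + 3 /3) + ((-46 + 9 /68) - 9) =-241167 /476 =-506.65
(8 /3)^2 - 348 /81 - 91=-2381 /27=-88.19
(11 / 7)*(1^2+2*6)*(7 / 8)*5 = 715 / 8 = 89.38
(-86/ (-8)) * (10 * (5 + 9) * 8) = 12040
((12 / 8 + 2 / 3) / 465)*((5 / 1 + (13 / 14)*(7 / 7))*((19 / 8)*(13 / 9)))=266513 / 2812320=0.09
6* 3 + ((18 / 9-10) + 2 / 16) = 81 / 8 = 10.12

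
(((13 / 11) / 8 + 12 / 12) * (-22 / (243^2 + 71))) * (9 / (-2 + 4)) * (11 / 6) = -3333 / 945920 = -0.00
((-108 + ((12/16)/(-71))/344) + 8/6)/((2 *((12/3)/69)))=-719042767/781568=-920.00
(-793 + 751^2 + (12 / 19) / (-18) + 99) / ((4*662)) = 32108497 / 150936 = 212.73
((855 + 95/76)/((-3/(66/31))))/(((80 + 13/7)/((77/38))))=-20306825/1349988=-15.04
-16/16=-1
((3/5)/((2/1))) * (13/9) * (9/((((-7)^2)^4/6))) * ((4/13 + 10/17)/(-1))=-1782/490008085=-0.00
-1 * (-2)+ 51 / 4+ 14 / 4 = 73 / 4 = 18.25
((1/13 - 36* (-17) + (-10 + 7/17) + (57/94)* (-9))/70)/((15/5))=12402727/4362540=2.84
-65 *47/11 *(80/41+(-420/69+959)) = -2750835035/10373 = -265191.85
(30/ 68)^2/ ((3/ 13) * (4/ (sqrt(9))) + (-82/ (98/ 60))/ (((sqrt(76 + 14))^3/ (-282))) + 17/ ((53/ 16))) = -15694446529125/ 3636949249717688 + 30256592163525 * sqrt(10)/ 7273898499435376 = 0.01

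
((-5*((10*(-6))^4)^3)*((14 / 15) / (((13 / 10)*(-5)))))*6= 121899810816000000000000 / 13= 9376908524307692307692.31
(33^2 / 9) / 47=2.57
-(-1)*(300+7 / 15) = 300.47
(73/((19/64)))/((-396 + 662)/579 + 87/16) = 43281408/1037951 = 41.70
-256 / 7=-36.57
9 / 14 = 0.64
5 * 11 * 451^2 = 11187055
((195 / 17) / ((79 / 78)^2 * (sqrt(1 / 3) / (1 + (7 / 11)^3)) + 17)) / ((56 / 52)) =394419647664001440 / 629032523105265377-107232113318281380 * sqrt(3) / 10693552892789511409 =0.61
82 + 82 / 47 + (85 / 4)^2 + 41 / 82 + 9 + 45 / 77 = 31580355 / 57904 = 545.39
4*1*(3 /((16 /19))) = 57 /4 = 14.25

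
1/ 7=0.14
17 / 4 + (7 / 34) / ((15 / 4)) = 4391 / 1020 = 4.30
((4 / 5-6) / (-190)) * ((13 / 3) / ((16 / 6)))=169 / 3800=0.04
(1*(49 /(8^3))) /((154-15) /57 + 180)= 2793 /5324288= 0.00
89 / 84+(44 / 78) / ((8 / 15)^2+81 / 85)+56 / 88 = 122334143 / 56852796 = 2.15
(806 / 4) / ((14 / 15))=6045 / 28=215.89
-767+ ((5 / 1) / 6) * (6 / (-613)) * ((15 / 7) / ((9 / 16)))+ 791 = 23.97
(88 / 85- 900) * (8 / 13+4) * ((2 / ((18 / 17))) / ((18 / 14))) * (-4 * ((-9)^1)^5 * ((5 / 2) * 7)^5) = -30719816427431250 / 13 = -2363062802110096.15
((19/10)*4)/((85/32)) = 1216/425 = 2.86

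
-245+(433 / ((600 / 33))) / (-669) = -32785763 / 133800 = -245.04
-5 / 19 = -0.26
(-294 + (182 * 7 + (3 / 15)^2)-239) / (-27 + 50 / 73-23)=-676199 / 45000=-15.03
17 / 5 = 3.40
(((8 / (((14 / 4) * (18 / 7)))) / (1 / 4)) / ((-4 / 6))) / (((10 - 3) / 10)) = -160 / 21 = -7.62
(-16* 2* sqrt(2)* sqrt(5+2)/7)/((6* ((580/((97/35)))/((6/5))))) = -776* sqrt(14)/177625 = -0.02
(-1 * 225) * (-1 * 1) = 225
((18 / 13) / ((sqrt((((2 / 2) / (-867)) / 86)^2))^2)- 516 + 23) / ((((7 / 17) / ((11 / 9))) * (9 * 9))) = 18713248348421 / 66339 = 282085173.86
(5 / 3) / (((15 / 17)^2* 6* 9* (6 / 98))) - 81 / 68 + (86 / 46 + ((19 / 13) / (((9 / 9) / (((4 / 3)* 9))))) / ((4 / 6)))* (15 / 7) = 93123804227 / 1556312940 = 59.84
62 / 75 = 0.83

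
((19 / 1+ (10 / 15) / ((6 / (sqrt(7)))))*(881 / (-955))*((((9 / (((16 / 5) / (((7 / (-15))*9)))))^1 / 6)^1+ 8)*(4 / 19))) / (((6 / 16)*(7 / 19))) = -3230627 / 20055 - 170033*sqrt(7) / 180495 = -163.58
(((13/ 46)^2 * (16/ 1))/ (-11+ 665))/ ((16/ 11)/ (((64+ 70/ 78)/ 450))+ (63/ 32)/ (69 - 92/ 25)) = 21380106176/ 110689071834375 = 0.00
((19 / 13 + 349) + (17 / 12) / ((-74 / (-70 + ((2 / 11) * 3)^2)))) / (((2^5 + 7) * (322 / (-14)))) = -245698501 / 626475564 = -0.39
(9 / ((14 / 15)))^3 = 2460375 / 2744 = 896.64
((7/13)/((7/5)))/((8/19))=95/104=0.91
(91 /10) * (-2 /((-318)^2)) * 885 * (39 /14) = -9971 /22472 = -0.44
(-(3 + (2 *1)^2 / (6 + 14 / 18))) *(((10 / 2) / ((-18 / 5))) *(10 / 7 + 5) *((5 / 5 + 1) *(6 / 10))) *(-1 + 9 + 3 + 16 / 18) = 195275 / 427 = 457.32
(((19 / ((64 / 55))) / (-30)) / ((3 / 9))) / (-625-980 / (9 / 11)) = 0.00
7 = 7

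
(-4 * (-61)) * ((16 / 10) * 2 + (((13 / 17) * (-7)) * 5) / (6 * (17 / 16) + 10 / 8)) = -6432 / 85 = -75.67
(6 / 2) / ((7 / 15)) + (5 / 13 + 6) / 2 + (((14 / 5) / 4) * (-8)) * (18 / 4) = -14177 / 910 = -15.58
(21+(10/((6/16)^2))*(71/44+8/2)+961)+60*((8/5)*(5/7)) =1004686/693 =1449.76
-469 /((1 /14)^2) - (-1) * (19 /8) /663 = -487564877 /5304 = -91924.00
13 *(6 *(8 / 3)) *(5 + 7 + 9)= 4368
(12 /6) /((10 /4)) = 0.80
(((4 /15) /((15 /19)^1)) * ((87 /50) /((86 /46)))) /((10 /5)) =12673 /80625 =0.16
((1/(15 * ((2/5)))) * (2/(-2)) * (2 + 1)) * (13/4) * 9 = -117/8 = -14.62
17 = 17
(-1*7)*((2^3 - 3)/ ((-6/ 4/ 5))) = 350/ 3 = 116.67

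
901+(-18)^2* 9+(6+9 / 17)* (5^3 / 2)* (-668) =-4569361 / 17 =-268785.94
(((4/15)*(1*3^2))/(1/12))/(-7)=-4.11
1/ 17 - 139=-2362/ 17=-138.94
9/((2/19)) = 171/2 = 85.50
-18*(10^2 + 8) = -1944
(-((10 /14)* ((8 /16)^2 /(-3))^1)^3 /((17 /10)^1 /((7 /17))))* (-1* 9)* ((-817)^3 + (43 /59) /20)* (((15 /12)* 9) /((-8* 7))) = -50366.94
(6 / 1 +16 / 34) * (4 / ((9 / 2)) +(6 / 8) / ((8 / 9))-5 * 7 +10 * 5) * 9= 974.43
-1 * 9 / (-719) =9 / 719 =0.01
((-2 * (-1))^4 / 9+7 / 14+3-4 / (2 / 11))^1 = -301 / 18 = -16.72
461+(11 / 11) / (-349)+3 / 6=322125 / 698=461.50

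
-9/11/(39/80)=-1.68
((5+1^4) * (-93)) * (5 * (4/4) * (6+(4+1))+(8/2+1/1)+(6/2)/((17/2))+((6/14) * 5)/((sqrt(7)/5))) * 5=-2862540/17- 209250 * sqrt(7)/49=-179683.14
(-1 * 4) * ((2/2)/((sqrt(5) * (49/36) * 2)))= -72 * sqrt(5)/245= -0.66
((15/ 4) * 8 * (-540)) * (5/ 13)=-81000/ 13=-6230.77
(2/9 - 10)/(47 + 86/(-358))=-7876/37665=-0.21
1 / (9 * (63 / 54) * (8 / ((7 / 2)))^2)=7 / 384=0.02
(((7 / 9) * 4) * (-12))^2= 12544 / 9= 1393.78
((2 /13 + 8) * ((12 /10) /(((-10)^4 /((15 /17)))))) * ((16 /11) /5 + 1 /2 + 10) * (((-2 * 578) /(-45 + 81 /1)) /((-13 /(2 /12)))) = 1069487 /278850000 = 0.00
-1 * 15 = -15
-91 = -91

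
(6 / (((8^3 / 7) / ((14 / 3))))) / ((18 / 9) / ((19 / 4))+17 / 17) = 0.27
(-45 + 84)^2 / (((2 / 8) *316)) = 1521 / 79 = 19.25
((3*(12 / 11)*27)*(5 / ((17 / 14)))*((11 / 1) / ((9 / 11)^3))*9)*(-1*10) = -11180400 / 17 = -657670.59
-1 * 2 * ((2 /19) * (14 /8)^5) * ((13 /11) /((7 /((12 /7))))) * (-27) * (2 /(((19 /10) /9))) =16253055 /63536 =255.81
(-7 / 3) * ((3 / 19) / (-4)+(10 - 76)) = 11711 / 76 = 154.09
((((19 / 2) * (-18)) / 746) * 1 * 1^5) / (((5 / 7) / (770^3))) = -54647000100 / 373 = -146506702.68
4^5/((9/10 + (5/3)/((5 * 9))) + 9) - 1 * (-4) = 287212/2683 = 107.05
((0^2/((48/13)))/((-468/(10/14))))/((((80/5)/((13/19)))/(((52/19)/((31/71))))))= 0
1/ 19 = 0.05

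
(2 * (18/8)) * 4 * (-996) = -17928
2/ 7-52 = -362/ 7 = -51.71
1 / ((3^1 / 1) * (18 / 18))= 1 / 3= 0.33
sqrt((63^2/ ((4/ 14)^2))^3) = 85766121/ 8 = 10720765.12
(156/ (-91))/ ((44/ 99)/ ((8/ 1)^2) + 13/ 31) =-53568/ 13321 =-4.02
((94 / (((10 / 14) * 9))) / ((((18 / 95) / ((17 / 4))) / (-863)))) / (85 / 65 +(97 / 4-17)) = -1192209473 / 36045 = -33075.59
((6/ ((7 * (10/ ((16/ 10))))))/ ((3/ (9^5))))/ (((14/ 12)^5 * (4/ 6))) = 5509980288/ 2941225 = 1873.36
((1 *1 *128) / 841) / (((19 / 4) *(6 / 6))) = 512 / 15979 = 0.03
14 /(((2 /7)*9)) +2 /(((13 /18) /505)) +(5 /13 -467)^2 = 333302545 /1521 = 219133.82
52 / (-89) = -52 / 89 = -0.58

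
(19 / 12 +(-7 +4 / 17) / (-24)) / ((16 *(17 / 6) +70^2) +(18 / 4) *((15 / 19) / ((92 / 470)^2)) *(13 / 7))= 53541677 / 146901951097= 0.00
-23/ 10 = -2.30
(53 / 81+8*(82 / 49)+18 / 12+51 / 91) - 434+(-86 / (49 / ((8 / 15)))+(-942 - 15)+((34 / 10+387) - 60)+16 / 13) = -538777303 / 515970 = -1044.20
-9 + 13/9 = -7.56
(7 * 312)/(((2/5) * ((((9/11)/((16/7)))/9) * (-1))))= -137280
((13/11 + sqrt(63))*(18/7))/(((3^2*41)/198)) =468/287 + 1188*sqrt(7)/287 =12.58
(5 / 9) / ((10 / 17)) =17 / 18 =0.94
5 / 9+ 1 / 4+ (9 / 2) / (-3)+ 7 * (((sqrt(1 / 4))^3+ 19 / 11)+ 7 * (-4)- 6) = -178777 / 792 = -225.73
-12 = -12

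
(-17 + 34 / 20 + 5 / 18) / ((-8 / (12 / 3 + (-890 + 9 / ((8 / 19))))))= -1168973 / 720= -1623.57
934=934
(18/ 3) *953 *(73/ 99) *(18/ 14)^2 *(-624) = -2344197024/ 539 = -4349159.60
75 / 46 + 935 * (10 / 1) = 9351.63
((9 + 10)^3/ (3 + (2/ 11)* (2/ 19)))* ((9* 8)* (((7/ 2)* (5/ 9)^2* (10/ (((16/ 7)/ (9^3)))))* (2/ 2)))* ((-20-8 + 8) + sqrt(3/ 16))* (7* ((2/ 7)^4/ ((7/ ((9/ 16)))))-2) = 695680050903750/ 30919-69568005090375* sqrt(3)/ 247352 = 22012941426.92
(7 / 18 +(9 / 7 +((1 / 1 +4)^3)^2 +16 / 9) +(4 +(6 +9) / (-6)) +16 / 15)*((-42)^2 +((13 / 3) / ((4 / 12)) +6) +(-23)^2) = 3794586184 / 105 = 36138916.04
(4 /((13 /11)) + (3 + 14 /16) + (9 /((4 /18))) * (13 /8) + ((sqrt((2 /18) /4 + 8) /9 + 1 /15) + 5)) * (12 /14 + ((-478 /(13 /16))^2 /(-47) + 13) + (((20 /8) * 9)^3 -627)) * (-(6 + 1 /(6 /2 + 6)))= -5256303179592113 /3211767936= -1636576.27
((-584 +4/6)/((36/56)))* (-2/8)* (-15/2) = -30625/18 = -1701.39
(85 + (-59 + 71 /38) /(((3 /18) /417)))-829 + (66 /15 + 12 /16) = -143682.06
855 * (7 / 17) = 5985 / 17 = 352.06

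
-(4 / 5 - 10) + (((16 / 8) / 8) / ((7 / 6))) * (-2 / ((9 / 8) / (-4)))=1126 / 105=10.72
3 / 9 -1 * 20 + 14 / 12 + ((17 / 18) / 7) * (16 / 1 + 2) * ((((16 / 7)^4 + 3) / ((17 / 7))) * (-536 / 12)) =-19760563 / 14406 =-1371.69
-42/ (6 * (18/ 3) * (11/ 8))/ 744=-7/ 6138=-0.00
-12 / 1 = -12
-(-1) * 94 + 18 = 112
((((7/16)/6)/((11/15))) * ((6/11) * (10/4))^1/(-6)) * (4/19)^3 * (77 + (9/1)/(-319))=-4296950/264750541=-0.02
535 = 535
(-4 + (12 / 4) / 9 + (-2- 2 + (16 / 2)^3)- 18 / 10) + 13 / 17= 128341 / 255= 503.30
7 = 7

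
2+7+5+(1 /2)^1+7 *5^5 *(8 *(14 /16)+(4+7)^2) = 5600029 /2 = 2800014.50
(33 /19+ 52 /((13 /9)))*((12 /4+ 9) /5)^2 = 103248 /475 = 217.36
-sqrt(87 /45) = -sqrt(435) /15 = -1.39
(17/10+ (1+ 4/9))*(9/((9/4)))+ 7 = 881/45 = 19.58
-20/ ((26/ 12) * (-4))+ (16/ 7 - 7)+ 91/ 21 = 526/ 273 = 1.93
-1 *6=-6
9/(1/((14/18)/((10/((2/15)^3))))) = 28/16875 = 0.00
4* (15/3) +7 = 27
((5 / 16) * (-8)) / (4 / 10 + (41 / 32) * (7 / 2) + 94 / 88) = -8800 / 20953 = -0.42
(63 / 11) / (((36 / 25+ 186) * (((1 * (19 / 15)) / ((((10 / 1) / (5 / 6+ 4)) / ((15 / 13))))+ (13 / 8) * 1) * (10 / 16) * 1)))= 655200 / 31245467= 0.02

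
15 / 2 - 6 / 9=6.83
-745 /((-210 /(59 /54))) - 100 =-218009 /2268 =-96.12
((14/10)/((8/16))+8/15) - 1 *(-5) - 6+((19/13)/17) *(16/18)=2.41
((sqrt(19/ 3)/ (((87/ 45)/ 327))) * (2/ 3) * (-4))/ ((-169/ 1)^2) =-4360 * sqrt(57)/ 828269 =-0.04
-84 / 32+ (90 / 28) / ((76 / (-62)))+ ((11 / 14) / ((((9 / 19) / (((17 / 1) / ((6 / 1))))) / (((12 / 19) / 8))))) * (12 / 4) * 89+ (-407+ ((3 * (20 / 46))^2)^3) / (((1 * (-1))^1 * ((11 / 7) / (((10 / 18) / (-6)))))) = 410072103756736 / 5847565651389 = 70.13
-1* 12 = -12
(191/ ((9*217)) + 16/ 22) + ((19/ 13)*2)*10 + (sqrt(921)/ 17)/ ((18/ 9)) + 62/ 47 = sqrt(921)/ 34 + 411831653/ 13126113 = 32.27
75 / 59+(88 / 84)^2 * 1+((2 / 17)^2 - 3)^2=24525627362 / 2173132899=11.29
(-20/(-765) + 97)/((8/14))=103915/612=169.80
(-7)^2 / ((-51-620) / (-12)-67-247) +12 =36576 / 3097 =11.81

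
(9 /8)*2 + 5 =29 /4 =7.25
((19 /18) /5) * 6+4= 79 /15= 5.27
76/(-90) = -38/45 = -0.84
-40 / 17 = -2.35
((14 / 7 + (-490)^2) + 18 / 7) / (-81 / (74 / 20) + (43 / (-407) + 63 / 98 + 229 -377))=-1417.76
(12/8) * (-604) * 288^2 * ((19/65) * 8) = -11422384128/65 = -175728986.58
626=626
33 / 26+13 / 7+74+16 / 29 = 409985 / 5278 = 77.68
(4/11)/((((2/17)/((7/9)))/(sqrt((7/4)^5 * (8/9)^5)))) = 46648 * sqrt(14)/24057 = 7.26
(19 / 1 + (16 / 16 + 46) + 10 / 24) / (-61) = -797 / 732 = -1.09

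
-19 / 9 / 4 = -19 / 36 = -0.53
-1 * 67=-67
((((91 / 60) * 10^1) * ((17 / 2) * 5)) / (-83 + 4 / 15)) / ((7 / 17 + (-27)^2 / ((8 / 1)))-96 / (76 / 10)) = -1469650 / 14884043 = -0.10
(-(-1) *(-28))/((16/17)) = -119/4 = -29.75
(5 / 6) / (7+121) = 5 / 768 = 0.01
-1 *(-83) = 83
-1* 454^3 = -93576664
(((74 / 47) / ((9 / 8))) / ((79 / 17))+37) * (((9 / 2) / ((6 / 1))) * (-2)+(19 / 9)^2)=597070147 / 5413554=110.29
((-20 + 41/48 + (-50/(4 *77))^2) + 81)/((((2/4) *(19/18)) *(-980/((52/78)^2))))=-0.05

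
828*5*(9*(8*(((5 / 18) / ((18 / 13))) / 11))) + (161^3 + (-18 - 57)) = 45965066 / 11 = 4178642.36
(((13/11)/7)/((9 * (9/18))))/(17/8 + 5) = 208/39501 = 0.01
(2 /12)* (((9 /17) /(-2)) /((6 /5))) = -5 /136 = -0.04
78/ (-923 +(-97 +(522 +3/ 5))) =-130/ 829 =-0.16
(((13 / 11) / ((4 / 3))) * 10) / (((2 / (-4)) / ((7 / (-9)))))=455 / 33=13.79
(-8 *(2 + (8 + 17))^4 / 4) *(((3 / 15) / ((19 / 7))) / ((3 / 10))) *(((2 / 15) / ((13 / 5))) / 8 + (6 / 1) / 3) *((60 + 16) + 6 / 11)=-108934894278 / 2717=-40093814.60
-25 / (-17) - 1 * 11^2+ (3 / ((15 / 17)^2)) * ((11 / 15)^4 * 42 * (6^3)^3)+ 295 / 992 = 124289184187439439 / 263500000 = 471685708.49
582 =582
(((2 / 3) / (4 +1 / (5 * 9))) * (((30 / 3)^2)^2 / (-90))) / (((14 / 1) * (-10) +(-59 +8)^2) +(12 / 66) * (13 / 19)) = -3344 / 446889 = -0.01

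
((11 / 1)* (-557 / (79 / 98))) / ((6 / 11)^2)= -36326983 / 1422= -25546.40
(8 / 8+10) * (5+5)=110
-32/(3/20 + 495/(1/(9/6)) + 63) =-640/16113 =-0.04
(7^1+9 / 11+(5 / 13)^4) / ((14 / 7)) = 2463121 / 628342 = 3.92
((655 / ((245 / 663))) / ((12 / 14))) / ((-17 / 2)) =-1703 / 7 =-243.29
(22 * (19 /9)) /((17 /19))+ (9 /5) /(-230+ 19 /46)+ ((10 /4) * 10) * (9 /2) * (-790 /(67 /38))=-27257265960394 /541304055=-50354.82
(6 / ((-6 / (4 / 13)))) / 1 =-0.31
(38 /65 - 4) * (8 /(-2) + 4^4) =-55944 /65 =-860.68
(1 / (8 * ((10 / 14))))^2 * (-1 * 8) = -0.24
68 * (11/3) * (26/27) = 19448/81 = 240.10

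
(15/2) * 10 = 75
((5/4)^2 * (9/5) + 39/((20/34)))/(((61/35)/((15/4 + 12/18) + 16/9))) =2876923/11712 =245.64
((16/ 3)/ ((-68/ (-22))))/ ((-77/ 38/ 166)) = -50464/ 357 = -141.36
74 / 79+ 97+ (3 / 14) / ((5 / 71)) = 558417 / 5530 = 100.98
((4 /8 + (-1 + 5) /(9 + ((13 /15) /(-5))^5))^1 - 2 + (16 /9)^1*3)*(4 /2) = 8.56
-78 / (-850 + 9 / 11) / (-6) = -143 / 9341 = -0.02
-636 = -636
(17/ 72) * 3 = 17/ 24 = 0.71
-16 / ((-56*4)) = 1 / 14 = 0.07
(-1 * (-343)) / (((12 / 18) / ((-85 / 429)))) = -29155 / 286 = -101.94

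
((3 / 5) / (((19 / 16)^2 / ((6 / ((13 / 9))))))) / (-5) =-41472 / 117325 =-0.35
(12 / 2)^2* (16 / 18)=32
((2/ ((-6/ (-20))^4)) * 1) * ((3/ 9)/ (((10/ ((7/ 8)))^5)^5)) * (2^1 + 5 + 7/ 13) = 65712362363534280139543/ 29835911438770418460131328000000000000000000000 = 0.00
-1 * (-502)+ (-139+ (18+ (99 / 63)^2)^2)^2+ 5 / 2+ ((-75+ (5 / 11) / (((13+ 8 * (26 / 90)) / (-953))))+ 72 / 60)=78800.08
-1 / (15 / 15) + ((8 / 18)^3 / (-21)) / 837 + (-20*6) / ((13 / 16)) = -24768753421 / 166577229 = -148.69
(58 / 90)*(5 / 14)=29 / 126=0.23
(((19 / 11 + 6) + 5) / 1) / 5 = 28 / 11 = 2.55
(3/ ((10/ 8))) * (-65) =-156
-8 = -8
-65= -65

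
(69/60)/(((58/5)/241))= 5543/232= 23.89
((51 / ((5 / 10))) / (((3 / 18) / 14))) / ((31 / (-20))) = -171360 / 31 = -5527.74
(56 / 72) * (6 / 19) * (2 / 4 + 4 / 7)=0.26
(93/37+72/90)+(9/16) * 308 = 130657/740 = 176.56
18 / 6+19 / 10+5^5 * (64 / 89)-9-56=1946511 / 890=2187.09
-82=-82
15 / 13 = 1.15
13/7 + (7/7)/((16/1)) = 215/112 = 1.92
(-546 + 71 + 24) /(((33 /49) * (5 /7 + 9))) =-14063 /204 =-68.94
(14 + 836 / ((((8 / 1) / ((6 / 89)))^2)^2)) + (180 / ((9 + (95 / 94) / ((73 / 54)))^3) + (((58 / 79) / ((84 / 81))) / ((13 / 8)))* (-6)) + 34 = 85451242619769110380661089 / 1874738270343859934255424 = 45.58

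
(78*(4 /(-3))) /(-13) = 8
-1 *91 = -91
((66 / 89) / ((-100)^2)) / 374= 0.00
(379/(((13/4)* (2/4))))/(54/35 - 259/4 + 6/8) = -53060/14209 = -3.73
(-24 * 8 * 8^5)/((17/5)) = -31457280/17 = -1850428.24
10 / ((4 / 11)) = 27.50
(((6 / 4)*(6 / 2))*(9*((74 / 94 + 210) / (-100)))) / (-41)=802467 / 385400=2.08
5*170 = 850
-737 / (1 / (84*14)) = -866712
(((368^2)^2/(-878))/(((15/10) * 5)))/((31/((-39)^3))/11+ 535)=-997232755064832/191564390845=-5205.73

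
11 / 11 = 1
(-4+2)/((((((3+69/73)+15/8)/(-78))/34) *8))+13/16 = 2079753/18128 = 114.73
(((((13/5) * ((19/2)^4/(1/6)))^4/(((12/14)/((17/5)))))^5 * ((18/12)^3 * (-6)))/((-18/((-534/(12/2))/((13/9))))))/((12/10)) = -2401702270376206488930998465963591651970318095226765143957849190369918835955873401955732706160256211006985503135583517495203187014967184039007683/35184372088832000000000000000000000000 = -68260484066974143187593380000000000000000000000000000000000000000000000000000000000000000000000000000000000.00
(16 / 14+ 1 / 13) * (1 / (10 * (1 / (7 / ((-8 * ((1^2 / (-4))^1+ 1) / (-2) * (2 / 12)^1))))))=111 / 65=1.71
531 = 531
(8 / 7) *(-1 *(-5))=40 / 7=5.71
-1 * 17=-17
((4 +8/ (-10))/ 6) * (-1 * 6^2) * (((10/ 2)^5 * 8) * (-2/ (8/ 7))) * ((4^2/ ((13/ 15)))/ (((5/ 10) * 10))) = 40320000/ 13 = 3101538.46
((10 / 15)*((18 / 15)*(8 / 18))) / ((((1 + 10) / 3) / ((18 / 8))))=0.22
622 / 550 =311 / 275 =1.13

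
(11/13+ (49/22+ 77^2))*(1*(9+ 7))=13572584/143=94913.17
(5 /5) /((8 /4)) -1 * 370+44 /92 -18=-17803 /46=-387.02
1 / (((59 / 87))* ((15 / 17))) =493 / 295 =1.67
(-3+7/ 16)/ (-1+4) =-41/ 48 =-0.85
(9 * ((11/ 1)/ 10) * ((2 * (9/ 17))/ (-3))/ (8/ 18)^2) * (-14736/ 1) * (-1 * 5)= -22156497/ 17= -1303323.35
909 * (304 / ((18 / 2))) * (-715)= -21953360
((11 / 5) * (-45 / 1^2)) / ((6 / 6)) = -99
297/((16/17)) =315.56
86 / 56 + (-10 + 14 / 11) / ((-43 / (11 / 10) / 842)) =1140893 / 6020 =189.52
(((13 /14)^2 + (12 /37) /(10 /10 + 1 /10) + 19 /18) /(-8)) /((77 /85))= -135027685 /442255968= -0.31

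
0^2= 0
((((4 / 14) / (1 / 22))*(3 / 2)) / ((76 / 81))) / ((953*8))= 2673 / 2027984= 0.00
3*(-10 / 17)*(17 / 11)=-30 / 11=-2.73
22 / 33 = 2 / 3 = 0.67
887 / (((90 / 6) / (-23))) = -20401 / 15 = -1360.07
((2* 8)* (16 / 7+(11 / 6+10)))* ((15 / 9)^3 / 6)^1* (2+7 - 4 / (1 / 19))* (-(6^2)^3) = 3814176000 / 7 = 544882285.71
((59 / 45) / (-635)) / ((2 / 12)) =-0.01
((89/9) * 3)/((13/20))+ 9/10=18151/390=46.54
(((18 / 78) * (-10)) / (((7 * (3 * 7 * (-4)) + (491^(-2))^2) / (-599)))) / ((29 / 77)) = -80420129993370090 / 12883819884807859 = -6.24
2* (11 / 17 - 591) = -20072 / 17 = -1180.71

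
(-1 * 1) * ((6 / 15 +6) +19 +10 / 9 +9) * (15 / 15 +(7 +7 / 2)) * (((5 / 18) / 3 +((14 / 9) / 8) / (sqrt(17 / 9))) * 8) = -15134 * sqrt(17) / 135 -73508 / 243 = -764.72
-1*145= -145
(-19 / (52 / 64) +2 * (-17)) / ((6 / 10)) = -3730 / 39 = -95.64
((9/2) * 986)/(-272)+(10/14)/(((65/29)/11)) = -18647/1456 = -12.81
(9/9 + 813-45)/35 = 769/35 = 21.97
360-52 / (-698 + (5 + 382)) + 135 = 153997 / 311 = 495.17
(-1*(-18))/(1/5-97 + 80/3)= -135/526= -0.26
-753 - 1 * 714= -1467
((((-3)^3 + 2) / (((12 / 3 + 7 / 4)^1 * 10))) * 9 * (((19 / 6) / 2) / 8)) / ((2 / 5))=-1425 / 736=-1.94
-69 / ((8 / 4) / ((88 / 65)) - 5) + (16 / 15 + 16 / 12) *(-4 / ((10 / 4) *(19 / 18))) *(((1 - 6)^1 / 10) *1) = 315204 / 14725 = 21.41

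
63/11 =5.73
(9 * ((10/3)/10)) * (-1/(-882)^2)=-0.00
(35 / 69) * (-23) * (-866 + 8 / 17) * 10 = 5149900 / 51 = 100978.43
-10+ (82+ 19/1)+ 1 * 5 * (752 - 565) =1026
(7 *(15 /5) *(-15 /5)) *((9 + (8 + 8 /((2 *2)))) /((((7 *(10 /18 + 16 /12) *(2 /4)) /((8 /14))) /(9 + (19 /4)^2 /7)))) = -2106891 /1666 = -1264.64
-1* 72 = -72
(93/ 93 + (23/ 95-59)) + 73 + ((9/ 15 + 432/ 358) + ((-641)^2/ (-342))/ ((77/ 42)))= -71634260/ 112233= -638.26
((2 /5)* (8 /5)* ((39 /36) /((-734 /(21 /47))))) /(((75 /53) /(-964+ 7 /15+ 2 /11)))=1533260638 /5336409375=0.29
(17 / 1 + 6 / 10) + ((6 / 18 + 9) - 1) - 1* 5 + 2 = 344 / 15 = 22.93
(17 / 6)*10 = 28.33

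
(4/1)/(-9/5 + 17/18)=-360/77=-4.68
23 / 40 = 0.58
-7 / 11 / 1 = -7 / 11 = -0.64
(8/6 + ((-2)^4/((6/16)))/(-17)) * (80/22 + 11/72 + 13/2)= -40745/3366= -12.10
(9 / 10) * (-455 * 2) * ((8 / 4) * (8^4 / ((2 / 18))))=-60383232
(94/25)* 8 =752/25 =30.08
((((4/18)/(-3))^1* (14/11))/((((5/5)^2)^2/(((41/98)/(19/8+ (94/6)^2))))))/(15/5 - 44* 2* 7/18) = 0.00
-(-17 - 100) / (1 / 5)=585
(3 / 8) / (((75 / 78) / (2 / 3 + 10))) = 104 / 25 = 4.16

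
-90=-90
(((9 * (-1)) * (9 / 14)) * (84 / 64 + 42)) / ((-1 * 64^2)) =8019 / 131072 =0.06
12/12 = 1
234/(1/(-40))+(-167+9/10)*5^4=-226345/2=-113172.50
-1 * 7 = -7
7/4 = 1.75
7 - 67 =-60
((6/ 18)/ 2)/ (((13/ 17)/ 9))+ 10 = 311/ 26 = 11.96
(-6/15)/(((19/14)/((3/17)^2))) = -252/27455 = -0.01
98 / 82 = 49 / 41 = 1.20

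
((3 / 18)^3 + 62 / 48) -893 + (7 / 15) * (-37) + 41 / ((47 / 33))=-5584762 / 6345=-880.18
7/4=1.75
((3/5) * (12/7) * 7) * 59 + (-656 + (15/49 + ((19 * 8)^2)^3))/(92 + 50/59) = 132828574770.23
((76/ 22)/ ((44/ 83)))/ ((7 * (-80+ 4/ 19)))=-29963/ 2568104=-0.01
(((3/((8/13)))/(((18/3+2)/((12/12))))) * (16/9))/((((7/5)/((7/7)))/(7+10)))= 1105/84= 13.15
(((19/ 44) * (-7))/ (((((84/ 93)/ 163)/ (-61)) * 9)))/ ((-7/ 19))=-111272113/ 11088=-10035.36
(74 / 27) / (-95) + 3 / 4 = 7399 / 10260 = 0.72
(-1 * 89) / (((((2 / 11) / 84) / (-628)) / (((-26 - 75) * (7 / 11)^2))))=-11617599336 / 11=-1056145394.18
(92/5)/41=92/205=0.45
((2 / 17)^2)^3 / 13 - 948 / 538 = -148735682962 / 84409078793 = -1.76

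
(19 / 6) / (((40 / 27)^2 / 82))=189297 / 1600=118.31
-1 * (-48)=48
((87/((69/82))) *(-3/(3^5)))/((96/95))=-112955/89424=-1.26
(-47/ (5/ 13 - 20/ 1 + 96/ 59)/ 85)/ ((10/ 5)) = 0.02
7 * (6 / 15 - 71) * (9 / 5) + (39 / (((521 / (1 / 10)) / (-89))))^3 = -125844070211271 / 141420761000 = -889.86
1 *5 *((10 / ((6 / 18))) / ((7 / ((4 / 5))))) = 120 / 7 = 17.14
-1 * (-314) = 314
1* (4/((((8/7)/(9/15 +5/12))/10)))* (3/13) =427/52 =8.21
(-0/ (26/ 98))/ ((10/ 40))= 0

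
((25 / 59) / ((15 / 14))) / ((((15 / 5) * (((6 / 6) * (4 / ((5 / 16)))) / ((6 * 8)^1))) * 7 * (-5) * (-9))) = 5 / 3186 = 0.00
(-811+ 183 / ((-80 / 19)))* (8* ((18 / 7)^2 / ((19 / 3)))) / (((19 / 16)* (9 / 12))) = -708725376 / 88445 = -8013.18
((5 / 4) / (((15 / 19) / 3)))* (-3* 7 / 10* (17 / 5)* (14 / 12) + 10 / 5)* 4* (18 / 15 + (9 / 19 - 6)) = 260163 / 500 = 520.33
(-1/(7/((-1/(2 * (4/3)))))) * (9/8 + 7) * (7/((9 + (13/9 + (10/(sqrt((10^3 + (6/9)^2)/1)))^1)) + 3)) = 478011105/2108074624 - 236925 * sqrt(2251)/2108074624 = 0.22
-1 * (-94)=94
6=6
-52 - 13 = -65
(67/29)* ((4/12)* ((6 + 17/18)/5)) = 1675/1566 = 1.07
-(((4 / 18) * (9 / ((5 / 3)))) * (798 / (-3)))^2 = -2547216 / 25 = -101888.64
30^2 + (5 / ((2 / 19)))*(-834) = -38715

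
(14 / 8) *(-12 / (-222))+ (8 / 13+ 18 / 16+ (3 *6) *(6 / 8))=59009 / 3848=15.33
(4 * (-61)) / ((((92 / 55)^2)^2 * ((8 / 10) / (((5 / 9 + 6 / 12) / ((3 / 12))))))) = -53027871875 / 322376832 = -164.49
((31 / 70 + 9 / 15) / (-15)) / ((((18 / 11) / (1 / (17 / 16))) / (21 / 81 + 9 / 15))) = -372592 / 10843875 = -0.03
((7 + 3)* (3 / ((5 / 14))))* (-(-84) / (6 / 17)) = 19992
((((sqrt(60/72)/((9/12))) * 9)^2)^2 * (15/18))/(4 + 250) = 6000/127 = 47.24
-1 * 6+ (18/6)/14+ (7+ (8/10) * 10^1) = 129/14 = 9.21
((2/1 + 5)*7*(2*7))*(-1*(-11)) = 7546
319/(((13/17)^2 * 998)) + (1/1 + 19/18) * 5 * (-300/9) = -1557634343/4553874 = -342.05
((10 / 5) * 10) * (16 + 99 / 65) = 4556 / 13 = 350.46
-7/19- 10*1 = -197/19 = -10.37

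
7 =7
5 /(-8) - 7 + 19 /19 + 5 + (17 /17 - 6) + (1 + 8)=19 /8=2.38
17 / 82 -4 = -311 / 82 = -3.79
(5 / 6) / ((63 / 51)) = 0.67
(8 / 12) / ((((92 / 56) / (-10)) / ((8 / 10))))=-224 / 69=-3.25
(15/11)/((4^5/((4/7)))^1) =15/19712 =0.00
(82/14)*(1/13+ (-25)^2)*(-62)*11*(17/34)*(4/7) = -454438424/637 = -713404.12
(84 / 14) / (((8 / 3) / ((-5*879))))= -39555 / 4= -9888.75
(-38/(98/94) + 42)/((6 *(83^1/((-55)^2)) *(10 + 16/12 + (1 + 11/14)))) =822800/320131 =2.57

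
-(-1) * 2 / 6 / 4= 1 / 12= 0.08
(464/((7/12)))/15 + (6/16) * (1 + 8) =15793/280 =56.40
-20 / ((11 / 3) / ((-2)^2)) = -240 / 11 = -21.82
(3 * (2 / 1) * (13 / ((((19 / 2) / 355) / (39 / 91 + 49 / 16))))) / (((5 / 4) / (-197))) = -213287763 / 133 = -1603667.39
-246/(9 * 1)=-82/3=-27.33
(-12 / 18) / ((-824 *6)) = 0.00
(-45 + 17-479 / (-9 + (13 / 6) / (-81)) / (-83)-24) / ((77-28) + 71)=-9583543 / 21847260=-0.44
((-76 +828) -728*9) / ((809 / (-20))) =116000 / 809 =143.39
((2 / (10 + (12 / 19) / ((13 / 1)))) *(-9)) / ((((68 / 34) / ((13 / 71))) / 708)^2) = -47079592092 / 6255881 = -7525.65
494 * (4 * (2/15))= 3952/15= 263.47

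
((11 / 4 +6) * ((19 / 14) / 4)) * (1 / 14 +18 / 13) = 25175 / 5824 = 4.32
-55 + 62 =7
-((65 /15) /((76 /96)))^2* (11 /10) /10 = -29744 /9025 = -3.30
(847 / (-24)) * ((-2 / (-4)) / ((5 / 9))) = -2541 / 80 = -31.76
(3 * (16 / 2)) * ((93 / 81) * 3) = 248 / 3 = 82.67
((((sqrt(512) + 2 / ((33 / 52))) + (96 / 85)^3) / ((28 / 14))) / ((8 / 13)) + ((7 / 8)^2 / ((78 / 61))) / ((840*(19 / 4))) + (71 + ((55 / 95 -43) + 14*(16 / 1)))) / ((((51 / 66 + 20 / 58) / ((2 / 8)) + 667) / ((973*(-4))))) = -1592.20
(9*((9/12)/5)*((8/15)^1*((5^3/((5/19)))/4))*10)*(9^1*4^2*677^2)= 56429466480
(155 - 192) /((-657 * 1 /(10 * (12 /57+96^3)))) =6219695560 /12483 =498253.27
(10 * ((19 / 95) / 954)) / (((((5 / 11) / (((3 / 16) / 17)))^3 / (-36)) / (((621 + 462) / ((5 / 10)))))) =-38919771 / 16664896000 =-0.00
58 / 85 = 0.68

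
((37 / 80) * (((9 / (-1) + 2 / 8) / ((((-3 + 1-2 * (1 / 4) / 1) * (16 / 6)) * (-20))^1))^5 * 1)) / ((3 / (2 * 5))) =-0.00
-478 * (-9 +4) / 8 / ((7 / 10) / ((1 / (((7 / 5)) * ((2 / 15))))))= 448125 / 196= 2286.35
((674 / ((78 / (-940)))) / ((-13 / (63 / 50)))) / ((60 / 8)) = 443492 / 4225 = 104.97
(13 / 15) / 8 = 13 / 120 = 0.11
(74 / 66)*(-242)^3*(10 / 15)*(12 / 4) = -95342192 / 3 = -31780730.67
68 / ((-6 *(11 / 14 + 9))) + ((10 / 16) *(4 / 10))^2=-7205 / 6576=-1.10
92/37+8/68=1638/629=2.60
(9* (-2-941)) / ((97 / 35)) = -297045 / 97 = -3062.32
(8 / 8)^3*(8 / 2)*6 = 24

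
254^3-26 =16387038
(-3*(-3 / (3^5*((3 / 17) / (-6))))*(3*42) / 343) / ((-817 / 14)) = 136 / 17157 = 0.01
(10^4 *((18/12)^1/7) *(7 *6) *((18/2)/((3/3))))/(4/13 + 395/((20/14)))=7020000/2399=2926.22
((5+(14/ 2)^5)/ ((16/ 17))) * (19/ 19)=71451/ 4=17862.75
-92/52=-23/13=-1.77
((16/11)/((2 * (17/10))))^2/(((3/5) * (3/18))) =64000/34969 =1.83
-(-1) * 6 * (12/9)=8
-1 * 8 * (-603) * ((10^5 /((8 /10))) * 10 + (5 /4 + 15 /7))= 42210114570 /7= 6030016367.14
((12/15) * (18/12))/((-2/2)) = -6/5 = -1.20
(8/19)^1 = 8/19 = 0.42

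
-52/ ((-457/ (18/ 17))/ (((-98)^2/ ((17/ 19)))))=170797536/ 132073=1293.21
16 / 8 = 2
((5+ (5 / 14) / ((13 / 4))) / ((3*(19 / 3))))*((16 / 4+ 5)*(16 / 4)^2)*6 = 232.37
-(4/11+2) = -26/11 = -2.36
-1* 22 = -22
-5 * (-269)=1345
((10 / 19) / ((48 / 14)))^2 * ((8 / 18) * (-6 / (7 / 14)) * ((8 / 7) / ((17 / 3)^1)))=-1400 / 55233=-0.03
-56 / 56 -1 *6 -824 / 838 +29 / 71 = -225344 / 29749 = -7.57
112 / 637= 16 / 91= 0.18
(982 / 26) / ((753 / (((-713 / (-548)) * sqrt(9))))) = 350083 / 1788124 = 0.20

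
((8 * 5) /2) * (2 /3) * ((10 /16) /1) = 25 /3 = 8.33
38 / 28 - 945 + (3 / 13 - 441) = -251963 / 182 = -1384.41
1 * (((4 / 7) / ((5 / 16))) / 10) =32 / 175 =0.18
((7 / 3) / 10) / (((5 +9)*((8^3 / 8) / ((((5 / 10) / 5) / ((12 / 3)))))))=1 / 153600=0.00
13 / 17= 0.76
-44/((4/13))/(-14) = 143/14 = 10.21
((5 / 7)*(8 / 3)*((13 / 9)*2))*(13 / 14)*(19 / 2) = 48.54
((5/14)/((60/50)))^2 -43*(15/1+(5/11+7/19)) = -1003239631/1474704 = -680.30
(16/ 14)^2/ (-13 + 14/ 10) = -160/ 1421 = -0.11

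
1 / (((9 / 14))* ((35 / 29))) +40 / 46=2234 / 1035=2.16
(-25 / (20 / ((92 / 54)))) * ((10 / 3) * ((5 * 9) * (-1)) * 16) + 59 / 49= 2254531 / 441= 5112.32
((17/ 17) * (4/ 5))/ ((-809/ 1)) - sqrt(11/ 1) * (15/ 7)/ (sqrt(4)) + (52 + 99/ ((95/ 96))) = 2337024/ 15371 - 15 * sqrt(11)/ 14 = 148.49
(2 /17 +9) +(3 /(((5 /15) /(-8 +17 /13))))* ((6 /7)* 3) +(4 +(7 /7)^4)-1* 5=-225493 /1547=-145.76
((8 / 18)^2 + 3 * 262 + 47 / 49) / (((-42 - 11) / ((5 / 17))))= -15621125 / 3576069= -4.37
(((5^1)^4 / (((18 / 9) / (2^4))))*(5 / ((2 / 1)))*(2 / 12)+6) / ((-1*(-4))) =1567 / 3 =522.33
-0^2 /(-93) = 0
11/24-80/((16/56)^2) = -23509/24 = -979.54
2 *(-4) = -8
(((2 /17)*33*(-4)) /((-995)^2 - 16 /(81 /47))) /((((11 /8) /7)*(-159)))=36288 /72252336973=0.00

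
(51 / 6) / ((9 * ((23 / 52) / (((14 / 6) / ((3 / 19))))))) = 31.55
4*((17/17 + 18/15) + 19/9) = 776/45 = 17.24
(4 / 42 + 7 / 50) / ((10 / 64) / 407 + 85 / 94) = 3978832 / 15301125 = 0.26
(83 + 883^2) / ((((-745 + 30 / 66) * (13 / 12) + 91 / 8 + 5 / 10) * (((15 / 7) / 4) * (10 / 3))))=-960679104 / 1748375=-549.47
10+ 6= 16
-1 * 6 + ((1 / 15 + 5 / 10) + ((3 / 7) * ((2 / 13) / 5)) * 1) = -14797 / 2730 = -5.42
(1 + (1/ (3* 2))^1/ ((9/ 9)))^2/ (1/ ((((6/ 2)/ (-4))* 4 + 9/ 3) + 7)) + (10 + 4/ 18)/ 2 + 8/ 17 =15.11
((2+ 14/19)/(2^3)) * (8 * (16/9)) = 832/171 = 4.87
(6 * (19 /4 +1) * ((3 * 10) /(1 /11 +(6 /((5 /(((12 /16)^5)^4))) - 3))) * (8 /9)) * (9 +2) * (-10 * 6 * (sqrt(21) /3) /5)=1223976344040243200 * sqrt(21) /87845866336847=63850.06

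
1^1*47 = 47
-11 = -11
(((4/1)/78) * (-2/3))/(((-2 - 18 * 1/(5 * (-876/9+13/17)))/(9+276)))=2339375/471237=4.96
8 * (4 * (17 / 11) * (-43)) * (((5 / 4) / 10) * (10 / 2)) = -1329.09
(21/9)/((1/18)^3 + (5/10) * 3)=13608/8749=1.56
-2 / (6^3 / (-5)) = 5 / 108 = 0.05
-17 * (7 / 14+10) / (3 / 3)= -357 / 2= -178.50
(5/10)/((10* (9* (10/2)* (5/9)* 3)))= 1/1500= 0.00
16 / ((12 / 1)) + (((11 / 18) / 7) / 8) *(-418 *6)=-729 / 28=-26.04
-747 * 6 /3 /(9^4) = -166 /729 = -0.23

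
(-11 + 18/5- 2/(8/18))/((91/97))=-1649/130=-12.68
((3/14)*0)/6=0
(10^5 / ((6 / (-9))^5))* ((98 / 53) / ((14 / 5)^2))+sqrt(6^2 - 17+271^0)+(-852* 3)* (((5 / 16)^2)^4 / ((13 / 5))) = -132498129506484375 / 739808116736+2* sqrt(5) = -179093.49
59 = 59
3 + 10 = 13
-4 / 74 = -0.05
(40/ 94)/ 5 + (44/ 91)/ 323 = 119640/ 1381471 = 0.09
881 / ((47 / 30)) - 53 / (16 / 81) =221109 / 752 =294.03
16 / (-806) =-0.02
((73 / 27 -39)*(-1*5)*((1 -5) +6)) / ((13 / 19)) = 186200 / 351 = 530.48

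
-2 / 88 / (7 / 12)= -3 / 77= -0.04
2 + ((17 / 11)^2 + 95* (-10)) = -114419 / 121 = -945.61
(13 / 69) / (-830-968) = -13 / 124062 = -0.00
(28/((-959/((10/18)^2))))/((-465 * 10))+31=31992653/1032021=31.00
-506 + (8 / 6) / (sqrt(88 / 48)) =-506 + 4*sqrt(66) / 33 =-505.02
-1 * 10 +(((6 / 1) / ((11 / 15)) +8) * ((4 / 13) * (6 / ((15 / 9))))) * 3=31298 / 715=43.77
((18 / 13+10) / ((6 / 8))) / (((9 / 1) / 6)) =1184 / 117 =10.12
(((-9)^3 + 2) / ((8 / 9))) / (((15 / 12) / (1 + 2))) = -19629 / 10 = -1962.90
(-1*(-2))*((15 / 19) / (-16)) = -15 / 152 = -0.10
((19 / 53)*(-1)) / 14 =-19 / 742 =-0.03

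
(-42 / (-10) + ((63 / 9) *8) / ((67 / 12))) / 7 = 2.03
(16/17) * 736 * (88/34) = 518144/289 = 1792.89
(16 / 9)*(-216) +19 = -365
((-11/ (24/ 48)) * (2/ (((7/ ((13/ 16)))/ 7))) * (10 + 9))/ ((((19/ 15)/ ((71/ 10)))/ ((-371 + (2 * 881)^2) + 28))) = -94553904159/ 8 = -11819238019.88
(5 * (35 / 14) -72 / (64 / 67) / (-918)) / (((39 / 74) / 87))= 11016491 / 5304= 2077.02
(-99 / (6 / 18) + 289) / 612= -2 / 153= -0.01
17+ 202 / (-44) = 273 / 22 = 12.41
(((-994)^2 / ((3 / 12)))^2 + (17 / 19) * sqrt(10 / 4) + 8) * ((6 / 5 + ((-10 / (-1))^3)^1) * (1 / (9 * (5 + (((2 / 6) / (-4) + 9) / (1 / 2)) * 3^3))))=3571585138148.11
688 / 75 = 9.17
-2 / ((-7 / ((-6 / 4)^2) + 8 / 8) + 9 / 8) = 144 / 71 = 2.03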